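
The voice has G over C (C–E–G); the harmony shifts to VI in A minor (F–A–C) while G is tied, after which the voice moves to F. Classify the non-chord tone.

The harmony at that moment is F major triad (F, A, C); G is not a chord tone.
It is held over (the same pitch as the preceding G) and left by step down to F.
Held over from the previous chord and resolving down by step — a suspension.

G is a suspension.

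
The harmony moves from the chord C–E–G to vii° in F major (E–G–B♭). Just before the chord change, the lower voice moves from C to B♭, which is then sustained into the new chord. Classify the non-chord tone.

The harmony at that moment is C major triad (C, E, G); B♭ is not a chord tone.
It is approached by step down from C and then sustained as the same pitch into the next harmony.
Arriving early and becoming a chord tone when the harmony changes — an anticipation.

B♭ is an anticipation.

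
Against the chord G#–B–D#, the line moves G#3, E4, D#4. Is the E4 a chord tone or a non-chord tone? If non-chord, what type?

The harmony at that moment is G# minor triad (G#, B, D#); E4 is not a chord tone.
It is approached by leap up from G#3 and left by step down to D#4.
Leap in, step out — an appoggiatura.

Non-chord tone — an appoggiatura.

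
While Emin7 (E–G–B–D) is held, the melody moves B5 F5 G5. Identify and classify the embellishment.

The harmony at that moment is E minor seventh chord (E, G, B, D); F5 is not a chord tone.
It is approached by leap down from B5 and left by step up to G5.
Leap in, step out — an appoggiatura.

F5 is an appoggiatura.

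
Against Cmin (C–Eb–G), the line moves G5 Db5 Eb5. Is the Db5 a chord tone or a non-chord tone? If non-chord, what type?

Non-chord tone — an appoggiatura.

The harmony at that moment is C minor triad (C, Eb, G); Db5 is not a chord tone.
It is approached by leap down from G5 and left by step up to Eb5.
Leap in, step out — an appoggiatura.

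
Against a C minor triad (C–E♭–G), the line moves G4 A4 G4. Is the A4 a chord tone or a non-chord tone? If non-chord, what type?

The harmony at that moment is C minor triad (C, E♭, G); A4 is not a chord tone.
It is approached by step up from G4 and left by step down to G4.
Step away and step back to the same note — a neighbor tone (upper neighbor).

Non-chord tone — a neighbor tone.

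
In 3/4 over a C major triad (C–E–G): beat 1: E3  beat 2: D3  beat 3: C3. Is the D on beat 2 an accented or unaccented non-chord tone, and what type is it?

Unaccented passing tone.

The harmony at that moment is C major triad (C, E, G); D3 is not a chord tone.
It is approached by step down from E3 and left by step down to C3.
Step in, step out in the same direction — a passing tone.
It falls on a weak beat, so it is unaccented.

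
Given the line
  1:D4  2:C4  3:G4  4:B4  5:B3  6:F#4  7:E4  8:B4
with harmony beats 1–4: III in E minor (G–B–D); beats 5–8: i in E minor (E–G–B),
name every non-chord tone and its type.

The harmony at that moment is G major triad (G, B, D); C4 is not a chord tone.
It is approached by step down from D4 and left by leap up to G4.
Step in, leap out — an escape tone.
The harmony at that moment is E minor triad (E, G, B); F#4 is not a chord tone.
It is approached by leap up from B3 and left by step down to E4.
Leap in, step out — an appoggiatura.

C4 (beat 2) — escape tone; F#4 (beat 6) — appoggiatura.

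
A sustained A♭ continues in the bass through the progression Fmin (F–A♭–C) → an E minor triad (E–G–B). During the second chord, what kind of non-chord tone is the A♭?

The harmony at that moment is E minor triad (E, G, B); A♭ is not a chord tone.
It is held over (the same pitch as the preceding A♭) and then sustained as the same pitch into the next harmony.
Sustained through a change of harmony — a pedal tone.

Pedal tone (pedal point).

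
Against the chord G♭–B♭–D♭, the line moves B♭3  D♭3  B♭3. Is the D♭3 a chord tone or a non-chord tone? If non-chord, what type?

Gb major triad contains G♭, B♭, D♭; D♭ is the fifth, so it is a chord tone.

Chord tone (the fifth of Gb major triad).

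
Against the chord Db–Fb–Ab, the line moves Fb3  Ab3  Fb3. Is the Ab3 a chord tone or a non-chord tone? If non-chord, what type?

Db minor triad contains Db, Fb, Ab; Ab is the fifth, so it is a chord tone.

Chord tone (the fifth of Db minor triad).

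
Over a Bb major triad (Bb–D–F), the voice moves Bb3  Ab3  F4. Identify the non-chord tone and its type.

Ab3 is an escape tone.

The harmony at that moment is Bb major triad (Bb, D, F); Ab3 is not a chord tone.
It is approached by step down from Bb3 and left by leap up to F4.
Step in, leap out — an escape tone.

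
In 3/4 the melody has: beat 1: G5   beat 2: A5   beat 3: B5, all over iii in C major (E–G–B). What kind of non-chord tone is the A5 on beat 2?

The harmony at that moment is E minor triad (E, G, B); A5 is not a chord tone.
It is approached by step up from G5 and left by step up to B5.
Step in, step out in the same direction — a passing tone.

Passing tone.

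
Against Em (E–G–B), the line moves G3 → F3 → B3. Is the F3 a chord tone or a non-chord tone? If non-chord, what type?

The harmony at that moment is E minor triad (E, G, B); F3 is not a chord tone.
It is approached by step down from G3 and left by leap up to B3.
Step in, leap out — an escape tone.

Non-chord tone — an escape tone.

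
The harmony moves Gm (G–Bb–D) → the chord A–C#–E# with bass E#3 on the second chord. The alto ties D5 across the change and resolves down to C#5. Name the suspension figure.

At the second chord the bass is E#3. The suspended D5 lies a seventh above the bass; after resolving down by step to C#5, the interval above the bass becomes a sixth.
Suspension figures are named by those two intervals: 7–6.

7–6 suspension.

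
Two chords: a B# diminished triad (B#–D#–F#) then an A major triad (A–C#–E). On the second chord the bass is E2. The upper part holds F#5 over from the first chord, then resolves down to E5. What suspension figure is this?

At the second chord the bass is E2. The suspended F#5 lies a ninth above the bass; after resolving down by step to E5, the interval above the bass becomes an octave.
Suspension figures are named by those two intervals: 9–8.

9–8 suspension.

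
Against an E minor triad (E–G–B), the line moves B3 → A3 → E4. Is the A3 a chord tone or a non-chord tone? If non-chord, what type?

The harmony at that moment is E minor triad (E, G, B); A3 is not a chord tone.
It is approached by step down from B3 and left by leap up to E4.
Step in, leap out — an escape tone.

Non-chord tone — an escape tone.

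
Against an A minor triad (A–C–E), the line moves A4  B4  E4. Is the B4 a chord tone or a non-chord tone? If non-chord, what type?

Non-chord tone — an escape tone.

The harmony at that moment is A minor triad (A, C, E); B4 is not a chord tone.
It is approached by step up from A4 and left by leap down to E4.
Step in, leap out — an escape tone.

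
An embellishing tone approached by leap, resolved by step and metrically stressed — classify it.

Appoggiatura.

Approach: by leap. Departure: by step. Metric position: strong.
Leap in, step out, in a metrically strong position — an appoggiatura. (It is the mirror image of the escape tone, which steps in and leaps out from a weak position.)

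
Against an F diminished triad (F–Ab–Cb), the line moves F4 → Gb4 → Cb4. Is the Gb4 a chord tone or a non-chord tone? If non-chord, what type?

Non-chord tone — an escape tone.

The harmony at that moment is F diminished triad (F, Ab, Cb); Gb4 is not a chord tone.
It is approached by step up from F4 and left by leap down to Cb4.
Step in, leap out — an escape tone.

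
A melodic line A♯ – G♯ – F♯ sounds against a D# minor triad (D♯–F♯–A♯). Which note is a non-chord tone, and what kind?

G♯ is a passing tone.

The harmony at that moment is D♯ minor triad (D♯, F♯, A♯); G♯ is not a chord tone.
It is approached by step down from A♯ and left by step down to F♯.
Step in, step out in the same direction — a passing tone.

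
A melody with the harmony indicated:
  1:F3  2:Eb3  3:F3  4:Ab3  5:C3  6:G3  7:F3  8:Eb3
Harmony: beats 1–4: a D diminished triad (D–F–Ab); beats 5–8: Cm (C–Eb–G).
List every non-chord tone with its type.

Eb3 (beat 2) — neighbor tone; F3 (beat 7) — passing tone.

The harmony at that moment is D diminished triad (D, F, Ab); Eb3 is not a chord tone.
It is approached by step down from F3 and left by step up to F3.
Step away and step back to the same note — a neighbor tone (lower neighbor).
The harmony at that moment is C minor triad (C, Eb, G); F3 is not a chord tone.
It is approached by step down from G3 and left by step down to Eb3.
Step in, step out in the same direction — a passing tone.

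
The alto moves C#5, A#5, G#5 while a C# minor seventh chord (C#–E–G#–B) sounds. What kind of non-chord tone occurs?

The harmony at that moment is C# minor seventh chord (C#, E, G#, B); A#5 is not a chord tone.
It is approached by leap up from C#5 and left by step down to G#5.
Leap in, step out — an appoggiatura.

A#5 is an appoggiatura.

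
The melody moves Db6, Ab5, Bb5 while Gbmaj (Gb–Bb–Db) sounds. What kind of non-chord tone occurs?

The harmony at that moment is Gb major triad (Gb, Bb, Db); Ab5 is not a chord tone.
It is approached by leap down from Db6 and left by step up to Bb5.
Leap in, step out — an appoggiatura.

Ab5 is an appoggiatura.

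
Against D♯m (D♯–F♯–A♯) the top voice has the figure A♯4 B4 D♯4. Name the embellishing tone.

B4 is an escape tone.

The harmony at that moment is D♯ minor triad (D♯, F♯, A♯); B4 is not a chord tone.
It is approached by step up from A♯4 and left by leap down to D♯4.
Step in, leap out — an escape tone.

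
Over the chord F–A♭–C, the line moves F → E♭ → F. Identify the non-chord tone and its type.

E♭ is a neighbor tone.

The harmony at that moment is F minor triad (F, A♭, C); E♭ is not a chord tone.
It is approached by step down from F and left by step up to F.
Step away and step back to the same note — a neighbor tone (lower neighbor).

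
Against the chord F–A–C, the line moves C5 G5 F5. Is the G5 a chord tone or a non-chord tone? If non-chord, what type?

The harmony at that moment is F major triad (F, A, C); G5 is not a chord tone.
It is approached by leap up from C5 and left by step down to F5.
Leap in, step out — an appoggiatura.

Non-chord tone — an appoggiatura.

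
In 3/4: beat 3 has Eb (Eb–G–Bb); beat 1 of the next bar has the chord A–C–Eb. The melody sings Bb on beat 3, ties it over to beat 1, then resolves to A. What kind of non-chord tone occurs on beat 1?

The harmony at that moment is A diminished triad (A, C, Eb); Bb is not a chord tone.
It is held over (the same pitch as the preceding Bb) and left by step down to A.
Held over from the previous chord and resolving down by step — a suspension.

Suspension.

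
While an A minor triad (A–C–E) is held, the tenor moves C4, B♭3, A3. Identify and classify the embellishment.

B♭3 is a passing tone.

The harmony at that moment is A minor triad (A, C, E); B♭3 is not a chord tone.
It is approached by step down from C4 and left by step down to A3.
Step in, step out in the same direction — a passing tone.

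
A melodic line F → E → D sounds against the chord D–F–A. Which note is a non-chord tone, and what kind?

E is a passing tone.

The harmony at that moment is D minor triad (D, F, A); E is not a chord tone.
It is approached by step down from F and left by step down to D.
Step in, step out in the same direction — a passing tone.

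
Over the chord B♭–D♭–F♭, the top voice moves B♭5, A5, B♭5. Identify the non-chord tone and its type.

The harmony at that moment is B♭ diminished triad (B♭, D♭, F♭); A5 is not a chord tone.
It is approached by step down from B♭5 and left by step up to B♭5.
Step away and step back to the same note — a neighbor tone (lower neighbor).

A5 is a neighbor tone.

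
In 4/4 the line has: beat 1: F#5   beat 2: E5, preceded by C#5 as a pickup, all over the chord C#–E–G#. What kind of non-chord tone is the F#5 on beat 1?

Appoggiatura.

The harmony at that moment is C# minor triad (C#, E, G#); F#5 is not a chord tone.
It is approached by leap up from C#5 and left by step down to E5.
Leap in, step out, metrically accented — an appoggiatura.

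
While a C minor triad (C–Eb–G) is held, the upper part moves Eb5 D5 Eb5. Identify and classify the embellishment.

The harmony at that moment is C minor triad (C, Eb, G); D5 is not a chord tone.
It is approached by step down from Eb5 and left by step up to Eb5.
Step away and step back to the same note — a neighbor tone (lower neighbor).

D5 is a neighbor tone.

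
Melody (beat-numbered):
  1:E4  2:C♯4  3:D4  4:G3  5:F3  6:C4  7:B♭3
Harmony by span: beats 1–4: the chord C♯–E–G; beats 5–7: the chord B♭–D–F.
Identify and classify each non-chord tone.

D4 (beat 3) — escape tone; C4 (beat 6) — appoggiatura.

The harmony at that moment is C♯ diminished triad (C♯, E, G); D4 is not a chord tone.
It is approached by step up from C♯4 and left by leap down to G3.
Step in, leap out — an escape tone.
The harmony at that moment is B♭ major triad (B♭, D, F); C4 is not a chord tone.
It is approached by leap up from F3 and left by step down to B♭3.
Leap in, step out — an appoggiatura.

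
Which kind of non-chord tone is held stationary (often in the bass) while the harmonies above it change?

Approach: none. Departure: none — a single pitch is sustained while the chords change around it, passing through harmonies that do not contain it.
No melodic motion at all; the dissonance is created entirely by the moving harmonies against the stationary note — a pedal tone (pedal point).

Pedal tone.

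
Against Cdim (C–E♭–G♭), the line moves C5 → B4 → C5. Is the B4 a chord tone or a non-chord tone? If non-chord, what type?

Non-chord tone — a neighbor tone.

The harmony at that moment is C diminished triad (C, E♭, G♭); B4 is not a chord tone.
It is approached by step down from C5 and left by step up to C5.
Step away and step back to the same note — a neighbor tone (lower neighbor).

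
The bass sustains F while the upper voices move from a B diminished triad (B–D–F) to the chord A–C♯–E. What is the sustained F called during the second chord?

Pedal tone (pedal point).

The harmony at that moment is A major triad (A, C♯, E); F is not a chord tone.
It is held over (the same pitch as the preceding F) and then sustained as the same pitch into the next harmony.
Sustained through a change of harmony — a pedal tone.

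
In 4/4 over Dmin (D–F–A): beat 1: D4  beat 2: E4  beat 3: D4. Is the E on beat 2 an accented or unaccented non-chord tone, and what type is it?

Unaccented neighbor tone.

The harmony at that moment is D minor triad (D, F, A); E4 is not a chord tone.
It is approached by step up from D4 and left by step down to D4.
Step away and step back to the same note — a neighbor tone (upper neighbor).
It falls on a weak beat, so it is unaccented.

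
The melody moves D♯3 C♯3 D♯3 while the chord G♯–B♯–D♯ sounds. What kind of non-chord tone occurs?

The harmony at that moment is G♯ major triad (G♯, B♯, D♯); C♯3 is not a chord tone.
It is approached by step down from D♯3 and left by step up to D♯3.
Step away and step back to the same note — a neighbor tone (lower neighbor).

C♯3 is a neighbor tone.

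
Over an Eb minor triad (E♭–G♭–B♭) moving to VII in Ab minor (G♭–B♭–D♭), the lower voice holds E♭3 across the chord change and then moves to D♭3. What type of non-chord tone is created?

The harmony at that moment is G♭ major triad (G♭, B♭, D♭); E♭3 is not a chord tone.
It is held over (the same pitch as the preceding E♭3) and left by step down to D♭3.
Held over from the previous chord and resolving down by step — a suspension.

E♭3 is a suspension.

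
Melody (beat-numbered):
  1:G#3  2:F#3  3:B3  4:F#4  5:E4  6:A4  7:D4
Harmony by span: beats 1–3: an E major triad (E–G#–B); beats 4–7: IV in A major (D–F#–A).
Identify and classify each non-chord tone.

The harmony at that moment is E major triad (E, G#, B); F#3 is not a chord tone.
It is approached by step down from G#3 and left by leap up to B3.
Step in, leap out — an escape tone.
The harmony at that moment is D major triad (D, F#, A); E4 is not a chord tone.
It is approached by step down from F#4 and left by leap up to A4.
Step in, leap out — an escape tone.

F#3 (beat 2) — escape tone; E4 (beat 5) — escape tone.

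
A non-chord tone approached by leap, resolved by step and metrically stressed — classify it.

Appoggiatura.

Approach: by leap. Departure: by step. Metric position: strong.
Leap in, step out, in a metrically strong position — an appoggiatura. (It is the mirror image of the escape tone, which steps in and leaps out from a weak position.)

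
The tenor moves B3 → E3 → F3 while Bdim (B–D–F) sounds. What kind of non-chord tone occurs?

The harmony at that moment is B diminished triad (B, D, F); E3 is not a chord tone.
It is approached by leap down from B3 and left by step up to F3.
Leap in, step out — an appoggiatura.

E3 is an appoggiatura.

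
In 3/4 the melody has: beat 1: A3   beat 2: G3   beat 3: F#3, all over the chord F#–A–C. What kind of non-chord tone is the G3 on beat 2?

The harmony at that moment is F# diminished triad (F#, A, C); G3 is not a chord tone.
It is approached by step down from A3 and left by step down to F#3.
Step in, step out in the same direction — a passing tone.

Passing tone.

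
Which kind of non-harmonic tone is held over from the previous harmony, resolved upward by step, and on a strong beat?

Approach: by preparation — the pitch is first a chord tone, then held (tied or repeated) while the harmony changes under it. Departure: up by step. Metric position: strong.
A prepared dissonance that resolves upward by step — a retardation. (The same figure resolving downward would be a suspension.)

Retardation.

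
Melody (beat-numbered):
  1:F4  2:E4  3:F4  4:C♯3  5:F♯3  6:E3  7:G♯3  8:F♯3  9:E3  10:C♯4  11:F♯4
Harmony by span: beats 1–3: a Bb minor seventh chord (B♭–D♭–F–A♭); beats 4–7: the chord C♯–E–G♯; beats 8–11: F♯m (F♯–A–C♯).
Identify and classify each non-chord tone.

E4 (beat 2) — neighbor tone; F♯3 (beat 5) — appoggiatura; E3 (beat 9) — escape tone.

The harmony at that moment is B♭ minor seventh chord (B♭, D♭, F, A♭); E4 is not a chord tone.
It is approached by step down from F4 and left by step up to F4.
Step away and step back to the same note — a neighbor tone (lower neighbor).
The harmony at that moment is C♯ minor triad (C♯, E, G♯); F♯3 is not a chord tone.
It is approached by leap up from C♯3 and left by step down to E3.
Leap in, step out — an appoggiatura.
The harmony at that moment is F♯ minor triad (F♯, A, C♯); E3 is not a chord tone.
It is approached by step down from F♯3 and left by leap up to C♯4.
Step in, leap out — an escape tone.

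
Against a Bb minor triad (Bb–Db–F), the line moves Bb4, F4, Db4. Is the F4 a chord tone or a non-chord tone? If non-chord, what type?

Chord tone (the fifth of Bb minor triad).

Bb minor triad contains Bb, Db, F; F is the fifth, so it is a chord tone.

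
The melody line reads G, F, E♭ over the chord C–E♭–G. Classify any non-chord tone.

The harmony at that moment is C minor triad (C, E♭, G); F is not a chord tone.
It is approached by step down from G and left by step down to E♭.
Step in, step out in the same direction — a passing tone.

F is a passing tone.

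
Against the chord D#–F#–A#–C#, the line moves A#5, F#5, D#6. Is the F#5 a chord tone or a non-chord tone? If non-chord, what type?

D# minor seventh chord contains D#, F#, A#, C#; F# is the third, so it is a chord tone.

Chord tone (the third of D# minor seventh chord).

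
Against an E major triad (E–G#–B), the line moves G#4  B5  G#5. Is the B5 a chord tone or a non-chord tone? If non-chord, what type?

Chord tone (the fifth of E major triad).

E major triad contains E, G#, B; B is the fifth, so it is a chord tone.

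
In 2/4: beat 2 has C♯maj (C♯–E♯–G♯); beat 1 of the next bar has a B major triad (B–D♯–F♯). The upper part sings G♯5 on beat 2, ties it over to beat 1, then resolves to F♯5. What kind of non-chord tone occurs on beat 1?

Suspension.

The harmony at that moment is B major triad (B, D♯, F♯); G♯5 is not a chord tone.
It is held over (the same pitch as the preceding G♯5) and left by step down to F♯5.
Held over from the previous chord and resolving down by step — a suspension.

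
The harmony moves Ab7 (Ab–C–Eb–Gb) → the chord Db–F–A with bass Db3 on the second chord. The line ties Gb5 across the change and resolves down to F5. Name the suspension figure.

4–3 suspension.

At the second chord the bass is Db3. The suspended Gb5 lies a fourth above the bass; after resolving down by step to F5, the interval above the bass becomes a third.
Suspension figures are named by those two intervals: 4–3.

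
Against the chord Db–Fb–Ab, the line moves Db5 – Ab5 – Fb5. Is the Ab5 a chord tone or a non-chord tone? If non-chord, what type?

Chord tone (the fifth of Db minor triad).

Db minor triad contains Db, Fb, Ab; Ab is the fifth, so it is a chord tone.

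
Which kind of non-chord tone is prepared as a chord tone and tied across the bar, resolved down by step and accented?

Suspension.

Approach: by preparation — the pitch is first a chord tone, then held (tied or repeated) while the harmony changes under it. Departure: down by step. Metric position: strong.
A prepared dissonance that resolves downward by step — a suspension. (The same figure resolving upward would be a retardation.)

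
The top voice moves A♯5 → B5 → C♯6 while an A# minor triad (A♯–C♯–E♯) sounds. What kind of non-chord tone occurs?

The harmony at that moment is A♯ minor triad (A♯, C♯, E♯); B5 is not a chord tone.
It is approached by step up from A♯5 and left by step up to C♯6.
Step in, step out in the same direction — a passing tone.

B5 is a passing tone.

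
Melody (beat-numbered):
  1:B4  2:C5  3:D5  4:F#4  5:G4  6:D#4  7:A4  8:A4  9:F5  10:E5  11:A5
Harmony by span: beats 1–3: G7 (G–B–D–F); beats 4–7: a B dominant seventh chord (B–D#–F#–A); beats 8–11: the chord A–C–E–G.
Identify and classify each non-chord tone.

The harmony at that moment is G dominant seventh chord (G, B, D, F); C5 is not a chord tone.
It is approached by step up from B4 and left by step up to D5.
Step in, step out in the same direction — a passing tone.
The harmony at that moment is B dominant seventh chord (B, D#, F#, A); G4 is not a chord tone.
It is approached by step up from F#4 and left by leap down to D#4.
Step in, leap out — an escape tone.
The harmony at that moment is A minor seventh chord (A, C, E, G); F5 is not a chord tone.
It is approached by leap up from A4 and left by step down to E5.
Leap in, step out — an appoggiatura.

C5 (beat 2) — passing tone; G4 (beat 5) — escape tone; F5 (beat 9) — appoggiatura.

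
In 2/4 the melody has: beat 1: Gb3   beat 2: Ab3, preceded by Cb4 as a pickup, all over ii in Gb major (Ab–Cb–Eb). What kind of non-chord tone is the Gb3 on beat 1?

Appoggiatura.

The harmony at that moment is Ab minor triad (Ab, Cb, Eb); Gb3 is not a chord tone.
It is approached by leap down from Cb4 and left by step up to Ab3.
Leap in, step out, metrically accented — an appoggiatura.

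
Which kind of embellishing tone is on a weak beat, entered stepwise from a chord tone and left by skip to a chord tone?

Escape tone.

Approach: by step. Departure: by leap. Metric position: weak.
Step in, leap out, from a weak position — an escape tone (échappée). (It is the mirror image of the appoggiatura, which leaps in and steps out on a strong beat.)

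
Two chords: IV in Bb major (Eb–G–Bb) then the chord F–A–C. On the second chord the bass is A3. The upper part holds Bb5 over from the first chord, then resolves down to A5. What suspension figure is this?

At the second chord the bass is A3. The suspended Bb5 lies a ninth above the bass; after resolving down by step to A5, the interval above the bass becomes an octave.
Suspension figures are named by those two intervals: 9–8.

9–8 suspension.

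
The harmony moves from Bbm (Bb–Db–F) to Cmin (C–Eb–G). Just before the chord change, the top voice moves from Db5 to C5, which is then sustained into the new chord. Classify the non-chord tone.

The harmony at that moment is Bb minor triad (Bb, Db, F); C5 is not a chord tone.
It is approached by step down from Db5 and then sustained as the same pitch into the next harmony.
Arriving early and becoming a chord tone when the harmony changes — an anticipation.

C5 is an anticipation.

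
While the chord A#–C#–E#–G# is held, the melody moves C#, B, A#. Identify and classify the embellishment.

The harmony at that moment is A# minor seventh chord (A#, C#, E#, G#); B is not a chord tone.
It is approached by step down from C# and left by step down to A#.
Step in, step out in the same direction — a passing tone.

B is a passing tone.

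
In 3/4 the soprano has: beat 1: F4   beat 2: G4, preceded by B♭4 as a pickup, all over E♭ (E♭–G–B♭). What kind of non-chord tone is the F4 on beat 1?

Appoggiatura.

The harmony at that moment is E♭ major triad (E♭, G, B♭); F4 is not a chord tone.
It is approached by leap down from B♭4 and left by step up to G4.
Leap in, step out, metrically accented — an appoggiatura.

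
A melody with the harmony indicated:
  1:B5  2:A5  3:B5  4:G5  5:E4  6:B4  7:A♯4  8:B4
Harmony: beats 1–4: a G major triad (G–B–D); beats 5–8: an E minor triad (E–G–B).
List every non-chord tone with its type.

The harmony at that moment is G major triad (G, B, D); A5 is not a chord tone.
It is approached by step down from B5 and left by step up to B5.
Step away and step back to the same note — a neighbor tone (lower neighbor).
The harmony at that moment is E minor triad (E, G, B); A♯4 is not a chord tone.
It is approached by step down from B4 and left by step up to B4.
Step away and step back to the same note — a neighbor tone (lower neighbor).

A5 (beat 2) — neighbor tone; A♯4 (beat 7) — neighbor tone.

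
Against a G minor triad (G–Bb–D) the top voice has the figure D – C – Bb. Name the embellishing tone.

The harmony at that moment is G minor triad (G, Bb, D); C is not a chord tone.
It is approached by step down from D and left by step down to Bb.
Step in, step out in the same direction — a passing tone.

C is a passing tone.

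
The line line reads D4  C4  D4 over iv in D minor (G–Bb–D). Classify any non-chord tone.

The harmony at that moment is G minor triad (G, Bb, D); C4 is not a chord tone.
It is approached by step down from D4 and left by step up to D4.
Step away and step back to the same note — a neighbor tone (lower neighbor).

C4 is a neighbor tone.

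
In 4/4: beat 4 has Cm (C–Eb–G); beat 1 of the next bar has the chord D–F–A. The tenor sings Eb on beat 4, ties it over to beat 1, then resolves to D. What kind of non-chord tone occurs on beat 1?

Suspension.

The harmony at that moment is D minor triad (D, F, A); Eb is not a chord tone.
It is held over (the same pitch as the preceding Eb) and left by step down to D.
Held over from the previous chord and resolving down by step — a suspension.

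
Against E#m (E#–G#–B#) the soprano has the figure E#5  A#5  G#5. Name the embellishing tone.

A#5 is an appoggiatura.

The harmony at that moment is E# minor triad (E#, G#, B#); A#5 is not a chord tone.
It is approached by leap up from E#5 and left by step down to G#5.
Leap in, step out — an appoggiatura.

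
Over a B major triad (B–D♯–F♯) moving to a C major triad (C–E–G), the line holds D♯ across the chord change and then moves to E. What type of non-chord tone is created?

The harmony at that moment is C major triad (C, E, G); D♯ is not a chord tone.
It is held over (the same pitch as the preceding D♯) and left by step up to E.
Held over from the previous chord and resolving up by step — a retardation.

D♯ is a retardation.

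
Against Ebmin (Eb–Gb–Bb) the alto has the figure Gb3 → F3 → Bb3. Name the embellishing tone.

The harmony at that moment is Eb minor triad (Eb, Gb, Bb); F3 is not a chord tone.
It is approached by step down from Gb3 and left by leap up to Bb3.
Step in, leap out — an escape tone.

F3 is an escape tone.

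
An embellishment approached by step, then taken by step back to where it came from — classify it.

Approach: by step. Departure: by step in the opposite direction, back to the starting pitch.
Stepwise on both sides but reversing to return to the same chord tone — a neighbor tone. (Had it continued onward in the same direction it would be a passing tone instead.)

Neighbor tone.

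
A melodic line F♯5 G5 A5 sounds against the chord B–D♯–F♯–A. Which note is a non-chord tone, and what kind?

G5 is a passing tone.

The harmony at that moment is B dominant seventh chord (B, D♯, F♯, A); G5 is not a chord tone.
It is approached by step up from F♯5 and left by step up to A5.
Step in, step out in the same direction — a passing tone.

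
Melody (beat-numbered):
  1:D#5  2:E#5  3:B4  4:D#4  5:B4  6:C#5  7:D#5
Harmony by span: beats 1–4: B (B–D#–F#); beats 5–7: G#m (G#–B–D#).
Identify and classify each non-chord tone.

E#5 (beat 2) — escape tone; C#5 (beat 6) — passing tone.

The harmony at that moment is B major triad (B, D#, F#); E#5 is not a chord tone.
It is approached by step up from D#5 and left by leap down to B4.
Step in, leap out — an escape tone.
The harmony at that moment is G# minor triad (G#, B, D#); C#5 is not a chord tone.
It is approached by step up from B4 and left by step up to D#5.
Step in, step out in the same direction — a passing tone.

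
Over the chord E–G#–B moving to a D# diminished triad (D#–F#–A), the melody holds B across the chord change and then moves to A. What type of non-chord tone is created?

The harmony at that moment is D# diminished triad (D#, F#, A); B is not a chord tone.
It is held over (the same pitch as the preceding B) and left by step down to A.
Held over from the previous chord and resolving down by step — a suspension.

B is a suspension.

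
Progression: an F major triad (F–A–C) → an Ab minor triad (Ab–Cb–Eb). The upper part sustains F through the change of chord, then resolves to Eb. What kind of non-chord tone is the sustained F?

The harmony at that moment is Ab minor triad (Ab, Cb, Eb); F is not a chord tone.
It is held over (the same pitch as the preceding F) and left by step down to Eb.
Held over from the previous chord and resolving down by step — a suspension.

F is a suspension.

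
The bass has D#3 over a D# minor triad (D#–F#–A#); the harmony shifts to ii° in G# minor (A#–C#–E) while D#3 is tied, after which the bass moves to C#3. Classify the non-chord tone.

D#3 is a suspension.

The harmony at that moment is A# diminished triad (A#, C#, E); D#3 is not a chord tone.
It is held over (the same pitch as the preceding D#3) and left by step down to C#3.
Held over from the previous chord and resolving down by step — a suspension.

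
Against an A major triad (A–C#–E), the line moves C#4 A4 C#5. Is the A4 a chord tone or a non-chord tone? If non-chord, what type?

Chord tone (the root of A major triad).

A major triad contains A, C#, E; A is the root, so it is a chord tone.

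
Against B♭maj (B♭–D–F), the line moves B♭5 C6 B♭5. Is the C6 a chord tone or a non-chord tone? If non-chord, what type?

Non-chord tone — a neighbor tone.

The harmony at that moment is B♭ major triad (B♭, D, F); C6 is not a chord tone.
It is approached by step up from B♭5 and left by step down to B♭5.
Step away and step back to the same note — a neighbor tone (upper neighbor).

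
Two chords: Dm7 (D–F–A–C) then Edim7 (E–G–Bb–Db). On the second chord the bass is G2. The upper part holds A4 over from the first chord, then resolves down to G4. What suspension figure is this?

At the second chord the bass is G2. The suspended A4 lies a ninth above the bass; after resolving down by step to G4, the interval above the bass becomes an octave.
Suspension figures are named by those two intervals: 9–8.

9–8 suspension.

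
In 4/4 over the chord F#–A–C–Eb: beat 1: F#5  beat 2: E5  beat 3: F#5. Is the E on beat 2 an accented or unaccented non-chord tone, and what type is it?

The harmony at that moment is F# diminished seventh chord (F#, A, C, Eb); E5 is not a chord tone.
It is approached by step down from F#5 and left by step up to F#5.
Step away and step back to the same note — a neighbor tone (lower neighbor).
It falls on a weak beat, so it is unaccented.

Unaccented neighbor tone.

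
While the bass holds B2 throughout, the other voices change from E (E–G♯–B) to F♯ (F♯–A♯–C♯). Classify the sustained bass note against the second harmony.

The harmony at that moment is F♯ major triad (F♯, A♯, C♯); B2 is not a chord tone.
It is held over (the same pitch as the preceding B2) and then sustained as the same pitch into the next harmony.
Sustained through a change of harmony — a pedal tone.

Pedal tone (pedal point).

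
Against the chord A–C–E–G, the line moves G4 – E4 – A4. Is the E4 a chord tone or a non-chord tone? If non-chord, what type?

A minor seventh chord contains A, C, E, G; E is the fifth, so it is a chord tone.

Chord tone (the fifth of A minor seventh chord).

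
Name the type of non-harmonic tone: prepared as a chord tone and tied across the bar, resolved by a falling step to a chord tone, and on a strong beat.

Suspension.

Approach: by preparation — the pitch is first a chord tone, then held (tied or repeated) while the harmony changes under it. Departure: down by step. Metric position: strong.
A prepared dissonance that resolves downward by step — a suspension. (The same figure resolving upward would be a retardation.)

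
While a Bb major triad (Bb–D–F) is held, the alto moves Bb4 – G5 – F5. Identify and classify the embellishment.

The harmony at that moment is Bb major triad (Bb, D, F); G5 is not a chord tone.
It is approached by leap up from Bb4 and left by step down to F5.
Leap in, step out — an appoggiatura.

G5 is an appoggiatura.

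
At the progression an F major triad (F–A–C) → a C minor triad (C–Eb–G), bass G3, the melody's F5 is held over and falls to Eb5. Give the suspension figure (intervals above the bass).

At the second chord the bass is G3. The suspended F5 lies a seventh above the bass; after resolving down by step to Eb5, the interval above the bass becomes a sixth.
Suspension figures are named by those two intervals: 7–6.

7–6 suspension.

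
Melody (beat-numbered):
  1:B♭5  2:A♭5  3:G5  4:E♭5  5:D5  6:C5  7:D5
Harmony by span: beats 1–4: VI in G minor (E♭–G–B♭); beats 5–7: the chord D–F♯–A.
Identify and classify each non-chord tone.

A♭5 (beat 2) — passing tone; C5 (beat 6) — neighbor tone.

The harmony at that moment is E♭ major triad (E♭, G, B♭); A♭5 is not a chord tone.
It is approached by step down from B♭5 and left by step down to G5.
Step in, step out in the same direction — a passing tone.
The harmony at that moment is D major triad (D, F♯, A); C5 is not a chord tone.
It is approached by step down from D5 and left by step up to D5.
Step away and step back to the same note — a neighbor tone (lower neighbor).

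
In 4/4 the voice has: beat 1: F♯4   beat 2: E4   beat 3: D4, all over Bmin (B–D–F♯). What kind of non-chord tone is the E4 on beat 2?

Passing tone.

The harmony at that moment is B minor triad (B, D, F♯); E4 is not a chord tone.
It is approached by step down from F♯4 and left by step down to D4.
Step in, step out in the same direction — a passing tone.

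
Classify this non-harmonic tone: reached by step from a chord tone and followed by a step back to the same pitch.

Neighbor tone.

Approach: by step. Departure: by step in the opposite direction, back to the starting pitch.
Stepwise on both sides but reversing to return to the same chord tone — a neighbor tone. (Had it continued onward in the same direction it would be a passing tone instead.)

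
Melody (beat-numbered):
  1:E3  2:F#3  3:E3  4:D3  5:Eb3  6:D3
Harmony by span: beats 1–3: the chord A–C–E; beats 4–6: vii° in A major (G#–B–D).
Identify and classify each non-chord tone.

The harmony at that moment is A minor triad (A, C, E); F#3 is not a chord tone.
It is approached by step up from E3 and left by step down to E3.
Step away and step back to the same note — a neighbor tone (upper neighbor).
The harmony at that moment is G# diminished triad (G#, B, D); Eb3 is not a chord tone.
It is approached by step up from D3 and left by step down to D3.
Step away and step back to the same note — a neighbor tone (upper neighbor).

F#3 (beat 2) — neighbor tone; Eb3 (beat 5) — neighbor tone.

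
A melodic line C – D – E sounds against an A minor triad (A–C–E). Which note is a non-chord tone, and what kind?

D is a passing tone.

The harmony at that moment is A minor triad (A, C, E); D is not a chord tone.
It is approached by step up from C and left by step up to E.
Step in, step out in the same direction — a passing tone.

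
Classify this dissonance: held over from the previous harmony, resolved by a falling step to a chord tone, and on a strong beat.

Approach: by preparation — the pitch is first a chord tone, then held (tied or repeated) while the harmony changes under it. Departure: down by step. Metric position: strong.
A prepared dissonance that resolves downward by step — a suspension. (The same figure resolving upward would be a retardation.)

Suspension.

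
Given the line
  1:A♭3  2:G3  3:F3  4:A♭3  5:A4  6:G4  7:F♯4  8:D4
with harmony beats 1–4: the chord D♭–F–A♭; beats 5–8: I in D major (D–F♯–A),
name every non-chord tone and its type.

The harmony at that moment is D♭ major triad (D♭, F, A♭); G3 is not a chord tone.
It is approached by step down from A♭3 and left by step down to F3.
Step in, step out in the same direction — a passing tone.
The harmony at that moment is D major triad (D, F♯, A); G4 is not a chord tone.
It is approached by step down from A4 and left by step down to F♯4.
Step in, step out in the same direction — a passing tone.

G3 (beat 2) — passing tone; G4 (beat 6) — passing tone.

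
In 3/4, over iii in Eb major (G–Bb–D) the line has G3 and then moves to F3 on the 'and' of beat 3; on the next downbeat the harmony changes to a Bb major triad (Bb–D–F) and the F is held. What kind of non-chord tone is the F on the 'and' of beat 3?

The harmony at that moment is G minor triad (G, Bb, D); F3 is not a chord tone.
It is approached by step down from G3 and then sustained as the same pitch into the next harmony.
Arriving early and becoming a chord tone when the harmony changes — an anticipation.

Anticipation.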